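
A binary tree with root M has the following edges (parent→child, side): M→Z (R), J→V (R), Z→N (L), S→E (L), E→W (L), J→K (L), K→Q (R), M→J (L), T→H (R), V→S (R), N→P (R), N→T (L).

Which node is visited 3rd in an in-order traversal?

In-order visits the left subtree, then the node, then the right subtree.
At M: go left to J.
  At J: go left to K.
    At K: no left child.
    Visit K.
    At K: go right to Q.
      Q is a leaf — visit Q.
  Visit J.
  At J: go right to V.
    At V: no left child.
    Visit V.
    At V: go right to S.
      At S: go left to E.
        At E: go left to W.
          W is a leaf — visit W.
        Visit E.
        At E: no right child.
      Visit S.
      At S: no right child.
Visit M.
At M: go right to Z.
  At Z: go left to N.
    At N: go left to T.
      At T: no left child.
      Visit T.
      At T: go right to H.
        H is a leaf — visit H.
    Visit N.
    At N: go right to P.
      P is a leaf — visit P.
  Visit Z.
  At Z: no right child.
Full in-order sequence: K, Q, J, V, W, E, S, M, T, H, N, P, Z.

J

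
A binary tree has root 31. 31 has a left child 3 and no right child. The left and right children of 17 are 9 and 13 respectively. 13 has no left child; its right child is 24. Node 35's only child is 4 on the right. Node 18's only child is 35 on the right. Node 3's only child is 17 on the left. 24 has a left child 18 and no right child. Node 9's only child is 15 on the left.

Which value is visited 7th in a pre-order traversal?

Pre-order visits the node, then its left subtree, then its right subtree.
Visit 31.
At 31: go left to 3.
  Visit 3.
  At 3: go left to 17.
    Visit 17.
    At 17: go left to 9.
      Visit 9.
      At 9: go left to 15.
        15 is a leaf — visit 15.
      At 9: no right child.
    At 17: go right to 13.
      Visit 13.
      At 13: no left child.
      At 13: go right to 24.
        Visit 24.
        At 24: go left to 18.
          Visit 18.
          At 18: no left child.
          At 18: go right to 35.
            Visit 35.
            At 35: no left child.
            At 35: go right to 4.
              4 is a leaf — visit 4.
        At 24: no right child.
  At 3: no right child.
At 31: no right child.
Full pre-order sequence: 31, 3, 17, 9, 15, 13, 24, 18, 35, 4.

24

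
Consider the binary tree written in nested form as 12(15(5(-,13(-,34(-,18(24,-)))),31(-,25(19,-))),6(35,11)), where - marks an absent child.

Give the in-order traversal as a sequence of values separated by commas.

5, 13, 34, 24, 18, 15, 31, 19, 25, 12, 35, 6, 11

In-order visits the left subtree, then the node, then the right subtree.
At 12: go left to 15.
  At 15: go left to 5.
    At 5: no left child.
    Visit 5.
    At 5: go right to 13.
      At 13: no left child.
      Visit 13.
      At 13: go right to 34.
        At 34: no left child.
        Visit 34.
        At 34: go right to 18.
          At 18: go left to 24.
            24 is a leaf — visit 24.
          Visit 18.
          At 18: no right child.
  Visit 15.
  At 15: go right to 31.
    At 31: no left child.
    Visit 31.
    At 31: go right to 25.
      At 25: go left to 19.
        19 is a leaf — visit 19.
      Visit 25.
      At 25: no right child.
Visit 12.
At 12: go right to 6.
  At 6: go left to 35.
    35 is a leaf — visit 35.
  Visit 6.
  At 6: go right to 11.
    11 is a leaf — visit 11.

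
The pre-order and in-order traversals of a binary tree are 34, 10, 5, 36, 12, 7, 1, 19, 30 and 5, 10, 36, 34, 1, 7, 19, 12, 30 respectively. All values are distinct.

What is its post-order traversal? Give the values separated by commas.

5, 36, 10, 1, 19, 7, 30, 12, 34

The first element of pre-order is the root; it splits in-order into left and right subtrees.
Root 34: left subtree has 3 nodes {5, 10, 36}, right has 5 {1, 7, 19, 12, 30}.
  Root 10: left subtree has 1 node {5}, right has 1 {36}.
  Root 12: left subtree has 3 nodes {1, 7, 19}, right has 1 {30}.
    Root 7: left subtree has 1 node {1}, right has 1 {19}.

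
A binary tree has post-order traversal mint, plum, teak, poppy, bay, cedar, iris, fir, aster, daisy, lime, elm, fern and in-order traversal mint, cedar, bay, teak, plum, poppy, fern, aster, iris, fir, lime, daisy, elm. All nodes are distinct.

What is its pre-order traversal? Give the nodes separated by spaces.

The last element of post-order is the root; it splits in-order into left and right subtrees.
Root fern: left subtree has 6 nodes {mint, cedar, bay, teak, plum, poppy}, right has 6 {aster, iris, fir, lime, daisy, elm}.
  Root cedar: left subtree has 1 node {mint}, right has 4 {bay, teak, plum, poppy}.
    Root bay: left subtree has 0 nodes { }, right has 3 {teak, plum, poppy}.
      Root poppy: left subtree has 2 nodes {teak, plum}, right has 0 { }.
        Root teak: left subtree has 0 nodes { }, right has 1 {plum}.
  Root elm: left subtree has 5 nodes {aster, iris, fir, lime, daisy}, right has 0 { }.
    Root lime: left subtree has 3 nodes {aster, iris, fir}, right has 1 {daisy}.
      Root aster: left subtree has 0 nodes { }, right has 2 {iris, fir}.
        Root fir: left subtree has 1 node {iris}, right has 0 { }.

fern cedar mint bay poppy teak plum elm lime aster fir iris daisy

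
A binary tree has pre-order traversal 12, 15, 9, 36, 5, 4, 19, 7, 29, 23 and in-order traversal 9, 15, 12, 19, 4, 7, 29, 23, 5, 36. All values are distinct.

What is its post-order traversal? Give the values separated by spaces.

9 15 19 23 29 7 4 5 36 12

The first element of pre-order is the root; it splits in-order into left and right subtrees.
Root 12: left subtree has 2 nodes {9, 15}, right has 7 {19, 4, 7, 29, 23, 5, 36}.
  Root 15: left subtree has 1 node {9}, right has 0 { }.
  Root 36: left subtree has 6 nodes {19, 4, 7, 29, 23, 5}, right has 0 { }.
    Root 5: left subtree has 5 nodes {19, 4, 7, 29, 23}, right has 0 { }.
      Root 4: left subtree has 1 node {19}, right has 3 {7, 29, 23}.
        Root 7: left subtree has 0 nodes { }, right has 2 {29, 23}.
          Root 29: left subtree has 0 nodes { }, right has 1 {23}.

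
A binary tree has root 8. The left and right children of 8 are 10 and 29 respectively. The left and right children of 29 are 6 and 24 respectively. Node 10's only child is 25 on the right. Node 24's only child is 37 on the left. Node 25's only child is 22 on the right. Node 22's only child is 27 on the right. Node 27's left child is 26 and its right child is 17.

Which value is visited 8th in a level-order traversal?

37

Level-order visits nodes level by level from the root, left to right within each level.
Level 0: 8
Level 1: 10, 29
Level 2: 25, 6, 24
Level 3: 22, 37
Level 4: 27
Level 5: 26, 17
Full level-order sequence: 8, 10, 29, 25, 6, 24, 22, 37, 27, 26, 17.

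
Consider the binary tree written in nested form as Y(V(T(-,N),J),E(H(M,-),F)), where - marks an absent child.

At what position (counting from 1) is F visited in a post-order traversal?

Post-order visits the left subtree, then the right subtree, then the node.
At Y: go left to V.
  At V: go left to T.
    At T: no left child.
    At T: go right to N.
      N is a leaf — visit N.
    Visit T.
  At V: go right to J.
    J is a leaf — visit J.
  Visit V.
At Y: go right to E.
  At E: go left to H.
    At H: go left to M.
      M is a leaf — visit M.
    At H: no right child.
    Visit H.
  At E: go right to F.
    F is a leaf — visit F.
  Visit E.
Visit Y.
Full post-order sequence: N, T, J, V, M, H, F, E, Y.

7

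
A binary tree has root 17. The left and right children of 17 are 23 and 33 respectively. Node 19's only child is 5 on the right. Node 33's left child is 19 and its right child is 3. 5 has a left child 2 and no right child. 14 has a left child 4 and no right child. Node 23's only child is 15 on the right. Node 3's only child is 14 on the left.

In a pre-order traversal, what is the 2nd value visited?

Pre-order visits the node, then its left subtree, then its right subtree.
Visit 17.
At 17: go left to 23.
  Visit 23.
  At 23: no left child.
  At 23: go right to 15.
    15 is a leaf — visit 15.
At 17: go right to 33.
  Visit 33.
  At 33: go left to 19.
    Visit 19.
    At 19: no left child.
    At 19: go right to 5.
      Visit 5.
      At 5: go left to 2.
        2 is a leaf — visit 2.
      At 5: no right child.
  At 33: go right to 3.
    Visit 3.
    At 3: go left to 14.
      Visit 14.
      At 14: go left to 4.
        4 is a leaf — visit 4.
      At 14: no right child.
    At 3: no right child.
Full pre-order sequence: 17, 23, 15, 33, 19, 5, 2, 3, 14, 4.

23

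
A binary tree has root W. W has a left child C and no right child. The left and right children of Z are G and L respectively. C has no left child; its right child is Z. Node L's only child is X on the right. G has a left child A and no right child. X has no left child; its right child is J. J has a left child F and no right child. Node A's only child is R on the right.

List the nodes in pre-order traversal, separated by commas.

Pre-order visits the node, then its left subtree, then its right subtree.
Visit W.
At W: go left to C.
  Visit C.
  At C: no left child.
  At C: go right to Z.
    Visit Z.
    At Z: go left to G.
      Visit G.
      At G: go left to A.
        Visit A.
        At A: no left child.
        At A: go right to R.
          R is a leaf — visit R.
      At G: no right child.
    At Z: go right to L.
      Visit L.
      At L: no left child.
      At L: go right to X.
        Visit X.
        At X: no left child.
        At X: go right to J.
          Visit J.
          At J: go left to F.
            F is a leaf — visit F.
          At J: no right child.
At W: no right child.

W, C, Z, G, A, R, L, X, J, F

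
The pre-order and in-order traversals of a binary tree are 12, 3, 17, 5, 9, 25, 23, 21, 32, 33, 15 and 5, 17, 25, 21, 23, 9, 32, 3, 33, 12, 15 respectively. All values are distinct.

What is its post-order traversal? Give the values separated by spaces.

5 21 23 25 32 9 17 33 3 15 12

The first element of pre-order is the root; it splits in-order into left and right subtrees.
Root 12: left subtree has 9 nodes {5, 17, 25, 21, 23, 9, 32, 3, 33}, right has 1 {15}.
  Root 3: left subtree has 7 nodes {5, 17, 25, 21, 23, 9, 32}, right has 1 {33}.
    Root 17: left subtree has 1 node {5}, right has 5 {25, 21, 23, 9, 32}.
      Root 9: left subtree has 3 nodes {25, 21, 23}, right has 1 {32}.
        Root 25: left subtree has 0 nodes { }, right has 2 {21, 23}.
          Root 23: left subtree has 1 node {21}, right has 0 { }.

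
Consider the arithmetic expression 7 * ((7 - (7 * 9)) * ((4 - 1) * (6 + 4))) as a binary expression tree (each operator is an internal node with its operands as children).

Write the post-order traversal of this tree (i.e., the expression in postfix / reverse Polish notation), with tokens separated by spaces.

Post-order on an expression tree gives postfix notation: for each operator, emit left operand, right operand, then the operator.

7 7 7 9 * - 4 1 - 6 4 + * * *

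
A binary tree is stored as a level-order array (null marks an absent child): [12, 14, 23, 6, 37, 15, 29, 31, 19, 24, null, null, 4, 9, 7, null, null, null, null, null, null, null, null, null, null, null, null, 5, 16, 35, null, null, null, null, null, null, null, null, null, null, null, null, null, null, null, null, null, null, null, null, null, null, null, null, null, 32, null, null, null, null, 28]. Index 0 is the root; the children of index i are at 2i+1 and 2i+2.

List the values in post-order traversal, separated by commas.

31, 19, 6, 24, 37, 14, 4, 15, 32, 5, 16, 9, 28, 35, 7, 29, 23, 12

Post-order visits the left subtree, then the right subtree, then the node.
At 12: go left to 14.
  At 14: go left to 6.
    At 6: go left to 31.
      31 is a leaf — visit 31.
    At 6: go right to 19.
      19 is a leaf — visit 19.
    Visit 6.
  At 14: go right to 37.
    At 37: go left to 24.
      24 is a leaf — visit 24.
    At 37: no right child.
    Visit 37.
  Visit 14.
At 12: go right to 23.
  At 23: go left to 15.
    At 15: no left child.
    At 15: go right to 4.
      4 is a leaf — visit 4.
    Visit 15.
  At 23: go right to 29.
    At 29: go left to 9.
      At 9: go left to 5.
        At 5: go left to 32.
          32 is a leaf — visit 32.
        At 5: no right child.
        Visit 5.
      At 9: go right to 16.
        16 is a leaf — visit 16.
      Visit 9.
    At 29: go right to 7.
      At 7: go left to 35.
        At 35: no left child.
        At 35: go right to 28.
          28 is a leaf — visit 28.
        Visit 35.
      At 7: no right child.
      Visit 7.
    Visit 29.
  Visit 23.
Visit 12.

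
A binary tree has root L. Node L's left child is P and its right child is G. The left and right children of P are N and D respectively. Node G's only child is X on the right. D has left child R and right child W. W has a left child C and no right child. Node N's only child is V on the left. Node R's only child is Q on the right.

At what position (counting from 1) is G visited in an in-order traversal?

In-order visits the left subtree, then the node, then the right subtree.
At L: go left to P.
  At P: go left to N.
    At N: go left to V.
      V is a leaf — visit V.
    Visit N.
    At N: no right child.
  Visit P.
  At P: go right to D.
    At D: go left to R.
      At R: no left child.
      Visit R.
      At R: go right to Q.
        Q is a leaf — visit Q.
    Visit D.
    At D: go right to W.
      At W: go left to C.
        C is a leaf — visit C.
      Visit W.
      At W: no right child.
Visit L.
At L: go right to G.
  At G: no left child.
  Visit G.
  At G: go right to X.
    X is a leaf — visit X.
Full in-order sequence: V, N, P, R, Q, D, C, W, L, G, X.

10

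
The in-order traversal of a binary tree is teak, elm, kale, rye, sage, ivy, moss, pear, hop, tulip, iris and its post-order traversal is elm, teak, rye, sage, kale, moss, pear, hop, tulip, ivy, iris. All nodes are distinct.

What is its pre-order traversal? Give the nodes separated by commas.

The last element of post-order is the root; it splits in-order into left and right subtrees.
Root iris: left subtree has 10 nodes {teak, elm, kale, rye, sage, ivy, moss, pear, hop, tulip}, right has 0 { }.
  Root ivy: left subtree has 5 nodes {teak, elm, kale, rye, sage}, right has 4 {moss, pear, hop, tulip}.
    Root kale: left subtree has 2 nodes {teak, elm}, right has 2 {rye, sage}.
      Root teak: left subtree has 0 nodes { }, right has 1 {elm}.
      Root sage: left subtree has 1 node {rye}, right has 0 { }.
    Root tulip: left subtree has 3 nodes {moss, pear, hop}, right has 0 { }.
      Root hop: left subtree has 2 nodes {moss, pear}, right has 0 { }.
        Root pear: left subtree has 1 node {moss}, right has 0 { }.

iris, ivy, kale, teak, elm, sage, rye, tulip, hop, pear, moss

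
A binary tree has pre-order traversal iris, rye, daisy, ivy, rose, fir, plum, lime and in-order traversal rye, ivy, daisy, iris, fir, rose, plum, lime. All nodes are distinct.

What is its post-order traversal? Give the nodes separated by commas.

ivy, daisy, rye, fir, lime, plum, rose, iris

The first element of pre-order is the root; it splits in-order into left and right subtrees.
Root iris: left subtree has 3 nodes {rye, ivy, daisy}, right has 4 {fir, rose, plum, lime}.
  Root rye: left subtree has 0 nodes { }, right has 2 {ivy, daisy}.
    Root daisy: left subtree has 1 node {ivy}, right has 0 { }.
  Root rose: left subtree has 1 node {fir}, right has 2 {plum, lime}.
    Root plum: left subtree has 0 nodes { }, right has 1 {lime}.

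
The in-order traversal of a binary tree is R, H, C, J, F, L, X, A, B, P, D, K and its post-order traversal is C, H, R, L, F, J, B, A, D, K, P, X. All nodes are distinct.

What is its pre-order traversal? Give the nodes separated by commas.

The last element of post-order is the root; it splits in-order into left and right subtrees.
Root X: left subtree has 6 nodes {R, H, C, J, F, L}, right has 5 {A, B, P, D, K}.
  Root J: left subtree has 3 nodes {R, H, C}, right has 2 {F, L}.
    Root R: left subtree has 0 nodes { }, right has 2 {H, C}.
      Root H: left subtree has 0 nodes { }, right has 1 {C}.
    Root F: left subtree has 0 nodes { }, right has 1 {L}.
  Root P: left subtree has 2 nodes {A, B}, right has 2 {D, K}.
    Root A: left subtree has 0 nodes { }, right has 1 {B}.
    Root K: left subtree has 1 node {D}, right has 0 { }.

X, J, R, H, C, F, L, P, A, B, K, D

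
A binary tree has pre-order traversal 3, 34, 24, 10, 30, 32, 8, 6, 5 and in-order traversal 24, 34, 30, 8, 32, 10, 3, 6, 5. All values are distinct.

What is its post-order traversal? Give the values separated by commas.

The first element of pre-order is the root; it splits in-order into left and right subtrees.
Root 3: left subtree has 6 nodes {24, 34, 30, 8, 32, 10}, right has 2 {6, 5}.
  Root 34: left subtree has 1 node {24}, right has 4 {30, 8, 32, 10}.
    Root 10: left subtree has 3 nodes {30, 8, 32}, right has 0 { }.
      Root 30: left subtree has 0 nodes { }, right has 2 {8, 32}.
        Root 32: left subtree has 1 node {8}, right has 0 { }.
  Root 6: left subtree has 0 nodes { }, right has 1 {5}.

24, 8, 32, 30, 10, 34, 5, 6, 3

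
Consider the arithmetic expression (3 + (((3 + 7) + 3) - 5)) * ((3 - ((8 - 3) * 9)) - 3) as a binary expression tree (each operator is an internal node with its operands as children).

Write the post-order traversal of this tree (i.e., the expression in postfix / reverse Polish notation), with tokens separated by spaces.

3 3 7 + 3 + 5 - + 3 8 3 - 9 * - 3 - *

Post-order on an expression tree gives postfix notation: for each operator, emit left operand, right operand, then the operator.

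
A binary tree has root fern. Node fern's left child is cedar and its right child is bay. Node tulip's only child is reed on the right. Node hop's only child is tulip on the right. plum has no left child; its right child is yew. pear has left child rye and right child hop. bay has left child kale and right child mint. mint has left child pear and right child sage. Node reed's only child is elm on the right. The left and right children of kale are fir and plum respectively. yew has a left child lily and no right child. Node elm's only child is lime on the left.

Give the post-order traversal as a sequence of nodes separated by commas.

cedar, fir, lily, yew, plum, kale, rye, lime, elm, reed, tulip, hop, pear, sage, mint, bay, fern

Post-order visits the left subtree, then the right subtree, then the node.
At fern: go left to cedar.
  cedar is a leaf — visit cedar.
At fern: go right to bay.
  At bay: go left to kale.
    At kale: go left to fir.
      fir is a leaf — visit fir.
    At kale: go right to plum.
      At plum: no left child.
      At plum: go right to yew.
        At yew: go left to lily.
          lily is a leaf — visit lily.
        At yew: no right child.
        Visit yew.
      Visit plum.
    Visit kale.
  At bay: go right to mint.
    At mint: go left to pear.
      At pear: go left to rye.
        rye is a leaf — visit rye.
      At pear: go right to hop.
        At hop: no left child.
        At hop: go right to tulip.
          At tulip: no left child.
          At tulip: go right to reed.
            At reed: no left child.
            At reed: go right to elm.
              At elm: go left to lime.
                lime is a leaf — visit lime.
              At elm: no right child.
              Visit elm.
            Visit reed.
          Visit tulip.
        Visit hop.
      Visit pear.
    At mint: go right to sage.
      sage is a leaf — visit sage.
    Visit mint.
  Visit bay.
Visit fern.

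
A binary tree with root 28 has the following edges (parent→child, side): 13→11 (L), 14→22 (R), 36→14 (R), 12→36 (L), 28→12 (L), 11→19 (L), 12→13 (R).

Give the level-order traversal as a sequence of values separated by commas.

28, 12, 36, 13, 14, 11, 22, 19

Level-order visits nodes level by level from the root, left to right within each level.
Level 0: 28
Level 1: 12
Level 2: 36, 13
Level 3: 14, 11
Level 4: 22, 19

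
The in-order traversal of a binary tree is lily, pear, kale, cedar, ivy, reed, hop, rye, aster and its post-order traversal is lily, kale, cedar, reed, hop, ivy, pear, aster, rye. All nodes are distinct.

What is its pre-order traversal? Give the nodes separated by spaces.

rye pear lily ivy cedar kale hop reed aster

The last element of post-order is the root; it splits in-order into left and right subtrees.
Root rye: left subtree has 7 nodes {lily, pear, kale, cedar, ivy, reed, hop}, right has 1 {aster}.
  Root pear: left subtree has 1 node {lily}, right has 5 {kale, cedar, ivy, reed, hop}.
    Root ivy: left subtree has 2 nodes {kale, cedar}, right has 2 {reed, hop}.
      Root cedar: left subtree has 1 node {kale}, right has 0 { }.
      Root hop: left subtree has 1 node {reed}, right has 0 { }.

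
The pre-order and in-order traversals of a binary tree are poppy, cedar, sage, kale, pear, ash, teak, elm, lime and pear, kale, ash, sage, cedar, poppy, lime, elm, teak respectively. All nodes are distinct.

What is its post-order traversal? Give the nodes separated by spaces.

pear ash kale sage cedar lime elm teak poppy

The first element of pre-order is the root; it splits in-order into left and right subtrees.
Root poppy: left subtree has 5 nodes {pear, kale, ash, sage, cedar}, right has 3 {lime, elm, teak}.
  Root cedar: left subtree has 4 nodes {pear, kale, ash, sage}, right has 0 { }.
    Root sage: left subtree has 3 nodes {pear, kale, ash}, right has 0 { }.
      Root kale: left subtree has 1 node {pear}, right has 1 {ash}.
  Root teak: left subtree has 2 nodes {lime, elm}, right has 0 { }.
    Root elm: left subtree has 1 node {lime}, right has 0 { }.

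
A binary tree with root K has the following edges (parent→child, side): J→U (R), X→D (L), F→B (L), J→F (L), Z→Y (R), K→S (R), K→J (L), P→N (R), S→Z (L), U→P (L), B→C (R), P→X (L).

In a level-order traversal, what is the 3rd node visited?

S

Level-order visits nodes level by level from the root, left to right within each level.
Level 0: K
Level 1: J, S
Level 2: F, U, Z
Level 3: B, P, Y
Level 4: C, X, N
Level 5: D
Full level-order sequence: K, J, S, F, U, Z, B, P, Y, C, X, N, D.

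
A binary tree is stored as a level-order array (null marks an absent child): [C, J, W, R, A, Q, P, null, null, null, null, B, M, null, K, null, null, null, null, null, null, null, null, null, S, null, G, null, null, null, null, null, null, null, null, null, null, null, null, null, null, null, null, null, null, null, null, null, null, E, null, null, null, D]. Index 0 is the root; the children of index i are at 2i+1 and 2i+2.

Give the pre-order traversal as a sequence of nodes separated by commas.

Pre-order visits the node, then its left subtree, then its right subtree.
Visit C.
At C: go left to J.
  Visit J.
  At J: go left to R.
    R is a leaf — visit R.
  At J: go right to A.
    A is a leaf — visit A.
At C: go right to W.
  Visit W.
  At W: go left to Q.
    Visit Q.
    At Q: go left to B.
      Visit B.
      At B: no left child.
      At B: go right to S.
        Visit S.
        At S: go left to E.
          E is a leaf — visit E.
        At S: no right child.
    At Q: go right to M.
      Visit M.
      At M: no left child.
      At M: go right to G.
        Visit G.
        At G: go left to D.
          D is a leaf — visit D.
        At G: no right child.
  At W: go right to P.
    Visit P.
    At P: no left child.
    At P: go right to K.
      K is a leaf — visit K.

C, J, R, A, W, Q, B, S, E, M, G, D, P, K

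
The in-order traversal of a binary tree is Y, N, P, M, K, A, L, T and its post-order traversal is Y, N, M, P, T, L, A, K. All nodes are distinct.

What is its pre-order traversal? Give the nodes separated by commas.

The last element of post-order is the root; it splits in-order into left and right subtrees.
Root K: left subtree has 4 nodes {Y, N, P, M}, right has 3 {A, L, T}.
  Root P: left subtree has 2 nodes {Y, N}, right has 1 {M}.
    Root N: left subtree has 1 node {Y}, right has 0 { }.
  Root A: left subtree has 0 nodes { }, right has 2 {L, T}.
    Root L: left subtree has 0 nodes { }, right has 1 {T}.

K, P, N, Y, M, A, L, T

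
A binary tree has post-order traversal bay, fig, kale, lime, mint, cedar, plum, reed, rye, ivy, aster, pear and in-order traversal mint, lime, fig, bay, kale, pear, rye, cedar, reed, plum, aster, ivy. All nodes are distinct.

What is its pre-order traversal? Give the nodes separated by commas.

The last element of post-order is the root; it splits in-order into left and right subtrees.
Root pear: left subtree has 5 nodes {mint, lime, fig, bay, kale}, right has 6 {rye, cedar, reed, plum, aster, ivy}.
  Root mint: left subtree has 0 nodes { }, right has 4 {lime, fig, bay, kale}.
    Root lime: left subtree has 0 nodes { }, right has 3 {fig, bay, kale}.
      Root kale: left subtree has 2 nodes {fig, bay}, right has 0 { }.
        Root fig: left subtree has 0 nodes { }, right has 1 {bay}.
  Root aster: left subtree has 4 nodes {rye, cedar, reed, plum}, right has 1 {ivy}.
    Root rye: left subtree has 0 nodes { }, right has 3 {cedar, reed, plum}.
      Root reed: left subtree has 1 node {cedar}, right has 1 {plum}.

pear, mint, lime, kale, fig, bay, aster, rye, reed, cedar, plum, ivy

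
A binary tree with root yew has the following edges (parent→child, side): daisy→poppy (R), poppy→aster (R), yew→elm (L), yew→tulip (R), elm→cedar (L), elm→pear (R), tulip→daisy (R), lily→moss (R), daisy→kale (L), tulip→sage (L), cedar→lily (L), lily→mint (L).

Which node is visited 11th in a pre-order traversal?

Pre-order visits the node, then its left subtree, then its right subtree.
Visit yew.
At yew: go left to elm.
  Visit elm.
  At elm: go left to cedar.
    Visit cedar.
    At cedar: go left to lily.
      Visit lily.
      At lily: go left to mint.
        mint is a leaf — visit mint.
      At lily: go right to moss.
        moss is a leaf — visit moss.
    At cedar: no right child.
  At elm: go right to pear.
    pear is a leaf — visit pear.
At yew: go right to tulip.
  Visit tulip.
  At tulip: go left to sage.
    sage is a leaf — visit sage.
  At tulip: go right to daisy.
    Visit daisy.
    At daisy: go left to kale.
      kale is a leaf — visit kale.
    At daisy: go right to poppy.
      Visit poppy.
      At poppy: no left child.
      At poppy: go right to aster.
        aster is a leaf — visit aster.
Full pre-order sequence: yew, elm, cedar, lily, mint, moss, pear, tulip, sage, daisy, kale, poppy, aster.

kale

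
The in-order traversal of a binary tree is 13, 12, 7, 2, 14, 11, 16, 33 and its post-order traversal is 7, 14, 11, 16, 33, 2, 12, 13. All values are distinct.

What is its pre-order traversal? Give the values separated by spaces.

The last element of post-order is the root; it splits in-order into left and right subtrees.
Root 13: left subtree has 0 nodes { }, right has 7 {12, 7, 2, 14, 11, 16, 33}.
  Root 12: left subtree has 0 nodes { }, right has 6 {7, 2, 14, 11, 16, 33}.
    Root 2: left subtree has 1 node {7}, right has 4 {14, 11, 16, 33}.
      Root 33: left subtree has 3 nodes {14, 11, 16}, right has 0 { }.
        Root 16: left subtree has 2 nodes {14, 11}, right has 0 { }.
          Root 11: left subtree has 1 node {14}, right has 0 { }.

13 12 2 7 33 16 11 14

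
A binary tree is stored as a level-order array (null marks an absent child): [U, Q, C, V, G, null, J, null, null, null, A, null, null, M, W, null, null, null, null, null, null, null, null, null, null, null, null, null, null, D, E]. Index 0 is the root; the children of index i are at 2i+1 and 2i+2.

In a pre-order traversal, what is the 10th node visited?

Pre-order visits the node, then its left subtree, then its right subtree.
Visit U.
At U: go left to Q.
  Visit Q.
  At Q: go left to V.
    V is a leaf — visit V.
  At Q: go right to G.
    Visit G.
    At G: no left child.
    At G: go right to A.
      A is a leaf — visit A.
At U: go right to C.
  Visit C.
  At C: no left child.
  At C: go right to J.
    Visit J.
    At J: go left to M.
      M is a leaf — visit M.
    At J: go right to W.
      Visit W.
      At W: go left to D.
        D is a leaf — visit D.
      At W: go right to E.
        E is a leaf — visit E.
Full pre-order sequence: U, Q, V, G, A, C, J, M, W, D, E.

D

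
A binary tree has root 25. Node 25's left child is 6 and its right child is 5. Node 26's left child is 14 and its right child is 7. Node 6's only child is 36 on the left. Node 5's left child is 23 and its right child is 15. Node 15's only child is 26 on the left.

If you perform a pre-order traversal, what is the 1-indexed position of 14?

Pre-order visits the node, then its left subtree, then its right subtree.
Visit 25.
At 25: go left to 6.
  Visit 6.
  At 6: go left to 36.
    36 is a leaf — visit 36.
  At 6: no right child.
At 25: go right to 5.
  Visit 5.
  At 5: go left to 23.
    23 is a leaf — visit 23.
  At 5: go right to 15.
    Visit 15.
    At 15: go left to 26.
      Visit 26.
      At 26: go left to 14.
        14 is a leaf — visit 14.
      At 26: go right to 7.
        7 is a leaf — visit 7.
    At 15: no right child.
Full pre-order sequence: 25, 6, 36, 5, 23, 15, 26, 14, 7.

8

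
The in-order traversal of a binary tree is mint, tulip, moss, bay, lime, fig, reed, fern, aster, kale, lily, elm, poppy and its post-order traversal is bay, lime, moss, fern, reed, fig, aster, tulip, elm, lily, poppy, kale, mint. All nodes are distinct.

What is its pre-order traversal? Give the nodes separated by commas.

mint, kale, tulip, aster, fig, moss, lime, bay, reed, fern, poppy, lily, elm

The last element of post-order is the root; it splits in-order into left and right subtrees.
Root mint: left subtree has 0 nodes { }, right has 12 {tulip, moss, bay, lime, fig, reed, fern, aster, kale, lily, elm, poppy}.
  Root kale: left subtree has 8 nodes {tulip, moss, bay, lime, fig, reed, fern, aster}, right has 3 {lily, elm, poppy}.
    Root tulip: left subtree has 0 nodes { }, right has 7 {moss, bay, lime, fig, reed, fern, aster}.
      Root aster: left subtree has 6 nodes {moss, bay, lime, fig, reed, fern}, right has 0 { }.
        Root fig: left subtree has 3 nodes {moss, bay, lime}, right has 2 {reed, fern}.
          Root moss: left subtree has 0 nodes { }, right has 2 {bay, lime}.
            Root lime: left subtree has 1 node {bay}, right has 0 { }.
          Root reed: left subtree has 0 nodes { }, right has 1 {fern}.
    Root poppy: left subtree has 2 nodes {lily, elm}, right has 0 { }.
      Root lily: left subtree has 0 nodes { }, right has 1 {elm}.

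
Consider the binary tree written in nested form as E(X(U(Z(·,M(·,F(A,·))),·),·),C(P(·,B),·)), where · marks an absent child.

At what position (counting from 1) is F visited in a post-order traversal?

2

Post-order visits the left subtree, then the right subtree, then the node.
At E: go left to X.
  At X: go left to U.
    At U: go left to Z.
      At Z: no left child.
      At Z: go right to M.
        At M: no left child.
        At M: go right to F.
          At F: go left to A.
            A is a leaf — visit A.
          At F: no right child.
          Visit F.
        Visit M.
      Visit Z.
    At U: no right child.
    Visit U.
  At X: no right child.
  Visit X.
At E: go right to C.
  At C: go left to P.
    At P: no left child.
    At P: go right to B.
      B is a leaf — visit B.
    Visit P.
  At C: no right child.
  Visit C.
Visit E.
Full post-order sequence: A, F, M, Z, U, X, B, P, C, E.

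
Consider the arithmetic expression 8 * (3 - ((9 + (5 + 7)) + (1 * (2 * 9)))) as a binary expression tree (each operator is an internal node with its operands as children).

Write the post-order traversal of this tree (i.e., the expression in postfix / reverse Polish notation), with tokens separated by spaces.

Post-order on an expression tree gives postfix notation: for each operator, emit left operand, right operand, then the operator.

8 3 9 5 7 + + 1 2 9 * * + - *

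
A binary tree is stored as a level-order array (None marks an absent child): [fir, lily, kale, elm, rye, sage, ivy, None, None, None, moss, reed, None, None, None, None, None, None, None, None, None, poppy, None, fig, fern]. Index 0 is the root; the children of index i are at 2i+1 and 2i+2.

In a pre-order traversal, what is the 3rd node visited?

elm

Pre-order visits the node, then its left subtree, then its right subtree.
Visit fir.
At fir: go left to lily.
  Visit lily.
  At lily: go left to elm.
    elm is a leaf — visit elm.
  At lily: go right to rye.
    Visit rye.
    At rye: no left child.
    At rye: go right to moss.
      Visit moss.
      At moss: go left to poppy.
        poppy is a leaf — visit poppy.
      At moss: no right child.
At fir: go right to kale.
  Visit kale.
  At kale: go left to sage.
    Visit sage.
    At sage: go left to reed.
      Visit reed.
      At reed: go left to fig.
        fig is a leaf — visit fig.
      At reed: go right to fern.
        fern is a leaf — visit fern.
    At sage: no right child.
  At kale: go right to ivy.
    ivy is a leaf — visit ivy.
Full pre-order sequence: fir, lily, elm, rye, moss, poppy, kale, sage, reed, fig, fern, ivy.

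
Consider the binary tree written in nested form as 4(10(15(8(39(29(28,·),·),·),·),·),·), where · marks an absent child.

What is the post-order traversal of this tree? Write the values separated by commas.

Post-order visits the left subtree, then the right subtree, then the node.
At 4: go left to 10.
  At 10: go left to 15.
    At 15: go left to 8.
      At 8: go left to 39.
        At 39: go left to 29.
          At 29: go left to 28.
            28 is a leaf — visit 28.
          At 29: no right child.
          Visit 29.
        At 39: no right child.
        Visit 39.
      At 8: no right child.
      Visit 8.
    At 15: no right child.
    Visit 15.
  At 10: no right child.
  Visit 10.
At 4: no right child.
Visit 4.

28, 29, 39, 8, 15, 10, 4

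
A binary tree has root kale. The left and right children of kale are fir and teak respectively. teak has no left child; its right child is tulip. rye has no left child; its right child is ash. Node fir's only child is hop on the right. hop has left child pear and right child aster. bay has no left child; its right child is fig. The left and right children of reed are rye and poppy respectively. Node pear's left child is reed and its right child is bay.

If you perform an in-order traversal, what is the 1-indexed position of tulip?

In-order visits the left subtree, then the node, then the right subtree.
At kale: go left to fir.
  At fir: no left child.
  Visit fir.
  At fir: go right to hop.
    At hop: go left to pear.
      At pear: go left to reed.
        At reed: go left to rye.
          At rye: no left child.
          Visit rye.
          At rye: go right to ash.
            ash is a leaf — visit ash.
        Visit reed.
        At reed: go right to poppy.
          poppy is a leaf — visit poppy.
      Visit pear.
      At pear: go right to bay.
        At bay: no left child.
        Visit bay.
        At bay: go right to fig.
          fig is a leaf — visit fig.
    Visit hop.
    At hop: go right to aster.
      aster is a leaf — visit aster.
Visit kale.
At kale: go right to teak.
  At teak: no left child.
  Visit teak.
  At teak: go right to tulip.
    tulip is a leaf — visit tulip.
Full in-order sequence: fir, rye, ash, reed, poppy, pear, bay, fig, hop, aster, kale, teak, tulip.

13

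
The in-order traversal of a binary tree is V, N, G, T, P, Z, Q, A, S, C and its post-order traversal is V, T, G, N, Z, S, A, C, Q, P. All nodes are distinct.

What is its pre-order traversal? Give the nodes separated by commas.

P, N, V, G, T, Q, Z, C, A, S

The last element of post-order is the root; it splits in-order into left and right subtrees.
Root P: left subtree has 4 nodes {V, N, G, T}, right has 5 {Z, Q, A, S, C}.
  Root N: left subtree has 1 node {V}, right has 2 {G, T}.
    Root G: left subtree has 0 nodes { }, right has 1 {T}.
  Root Q: left subtree has 1 node {Z}, right has 3 {A, S, C}.
    Root C: left subtree has 2 nodes {A, S}, right has 0 { }.
      Root A: left subtree has 0 nodes { }, right has 1 {S}.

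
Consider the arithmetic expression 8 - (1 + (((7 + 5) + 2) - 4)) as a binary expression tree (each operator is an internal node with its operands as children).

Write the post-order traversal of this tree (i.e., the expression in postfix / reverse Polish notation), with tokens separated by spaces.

Post-order on an expression tree gives postfix notation: for each operator, emit left operand, right operand, then the operator.

8 1 7 5 + 2 + 4 - + -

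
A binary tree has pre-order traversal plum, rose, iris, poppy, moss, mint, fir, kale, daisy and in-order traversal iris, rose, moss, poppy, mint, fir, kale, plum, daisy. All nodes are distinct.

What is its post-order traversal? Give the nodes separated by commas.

iris, moss, kale, fir, mint, poppy, rose, daisy, plum

The first element of pre-order is the root; it splits in-order into left and right subtrees.
Root plum: left subtree has 7 nodes {iris, rose, moss, poppy, mint, fir, kale}, right has 1 {daisy}.
  Root rose: left subtree has 1 node {iris}, right has 5 {moss, poppy, mint, fir, kale}.
    Root poppy: left subtree has 1 node {moss}, right has 3 {mint, fir, kale}.
      Root mint: left subtree has 0 nodes { }, right has 2 {fir, kale}.
        Root fir: left subtree has 0 nodes { }, right has 1 {kale}.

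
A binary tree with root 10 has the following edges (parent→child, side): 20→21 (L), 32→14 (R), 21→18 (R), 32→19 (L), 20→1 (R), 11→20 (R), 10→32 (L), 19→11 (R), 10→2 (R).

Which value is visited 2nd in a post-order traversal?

21

Post-order visits the left subtree, then the right subtree, then the node.
At 10: go left to 32.
  At 32: go left to 19.
    At 19: no left child.
    At 19: go right to 11.
      At 11: no left child.
      At 11: go right to 20.
        At 20: go left to 21.
          At 21: no left child.
          At 21: go right to 18.
            18 is a leaf — visit 18.
          Visit 21.
        At 20: go right to 1.
          1 is a leaf — visit 1.
        Visit 20.
      Visit 11.
    Visit 19.
  At 32: go right to 14.
    14 is a leaf — visit 14.
  Visit 32.
At 10: go right to 2.
  2 is a leaf — visit 2.
Visit 10.
Full post-order sequence: 18, 21, 1, 20, 11, 19, 14, 32, 2, 10.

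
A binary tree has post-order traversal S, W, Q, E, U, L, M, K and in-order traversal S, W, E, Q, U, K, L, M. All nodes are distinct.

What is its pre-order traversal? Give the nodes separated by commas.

The last element of post-order is the root; it splits in-order into left and right subtrees.
Root K: left subtree has 5 nodes {S, W, E, Q, U}, right has 2 {L, M}.
  Root U: left subtree has 4 nodes {S, W, E, Q}, right has 0 { }.
    Root E: left subtree has 2 nodes {S, W}, right has 1 {Q}.
      Root W: left subtree has 1 node {S}, right has 0 { }.
  Root M: left subtree has 1 node {L}, right has 0 { }.

K, U, E, W, S, Q, M, L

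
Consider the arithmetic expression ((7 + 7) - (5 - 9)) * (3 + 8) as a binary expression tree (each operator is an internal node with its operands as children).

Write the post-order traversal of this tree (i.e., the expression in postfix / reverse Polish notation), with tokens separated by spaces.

7 7 + 5 9 - - 3 8 + *

Post-order on an expression tree gives postfix notation: for each operator, emit left operand, right operand, then the operator.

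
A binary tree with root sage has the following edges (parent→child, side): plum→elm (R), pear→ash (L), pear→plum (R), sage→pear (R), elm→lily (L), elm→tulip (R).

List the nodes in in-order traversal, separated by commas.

In-order visits the left subtree, then the node, then the right subtree.
At sage: no left child.
Visit sage.
At sage: go right to pear.
  At pear: go left to ash.
    ash is a leaf — visit ash.
  Visit pear.
  At pear: go right to plum.
    At plum: no left child.
    Visit plum.
    At plum: go right to elm.
      At elm: go left to lily.
        lily is a leaf — visit lily.
      Visit elm.
      At elm: go right to tulip.
        tulip is a leaf — visit tulip.

sage, ash, pear, plum, lily, elm, tulip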